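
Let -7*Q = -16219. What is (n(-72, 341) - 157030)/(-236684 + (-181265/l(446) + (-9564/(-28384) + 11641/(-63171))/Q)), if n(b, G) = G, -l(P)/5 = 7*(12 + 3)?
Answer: 813702978439664040/1227332685640816919 ≈ 0.66298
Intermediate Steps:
Q = 2317 (Q = -⅐*(-16219) = 2317)
l(P) = -525 (l(P) = -35*(12 + 3) = -35*15 = -5*105 = -525)
(n(-72, 341) - 157030)/(-236684 + (-181265/l(446) + (-9564/(-28384) + 11641/(-63171))/Q)) = (341 - 157030)/(-236684 + (-181265/(-525) + (-9564/(-28384) + 11641/(-63171))/2317)) = -156689/(-236684 + (-181265*(-1/525) + (-9564*(-1/28384) + 11641*(-1/63171))*(1/2317))) = -156689/(-236684 + (5179/15 + (2391/7096 - 11641/63171)*(1/2317))) = -156689/(-236684 + (5179/15 + (68437325/448261416)*(1/2317))) = -156689/(-236684 + (5179/15 + 68437325/1038621700872)) = -156689/(-236684 + 1793007605125321/5193108504360) = -156689/(-1227332685640816919/5193108504360) = -156689*(-5193108504360/1227332685640816919) = 813702978439664040/1227332685640816919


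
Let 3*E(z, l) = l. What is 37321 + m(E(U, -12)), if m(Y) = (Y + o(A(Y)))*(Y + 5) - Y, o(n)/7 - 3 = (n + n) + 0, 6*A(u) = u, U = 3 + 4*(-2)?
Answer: 111998/3 ≈ 37333.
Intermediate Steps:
U = -5 (U = 3 - 8 = -5)
A(u) = u/6
E(z, l) = l/3
o(n) = 21 + 14*n (o(n) = 21 + 7*((n + n) + 0) = 21 + 7*(2*n + 0) = 21 + 7*(2*n) = 21 + 14*n)
m(Y) = -Y + (5 + Y)*(21 + 10*Y/3) (m(Y) = (Y + (21 + 14*(Y/6)))*(Y + 5) - Y = (Y + (21 + 7*Y/3))*(5 + Y) - Y = (21 + 10*Y/3)*(5 + Y) - Y = (5 + Y)*(21 + 10*Y/3) - Y = -Y + (5 + Y)*(21 + 10*Y/3))
37321 + m(E(U, -12)) = 37321 + (105 + 10*((1/3)*(-12))**2/3 + 110*((1/3)*(-12))/3) = 37321 + (105 + (10/3)*(-4)**2 + (110/3)*(-4)) = 37321 + (105 + (10/3)*16 - 440/3) = 37321 + (105 + 160/3 - 440/3) = 37321 + 35/3 = 111998/3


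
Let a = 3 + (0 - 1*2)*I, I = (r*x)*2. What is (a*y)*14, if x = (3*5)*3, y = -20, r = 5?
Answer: 251160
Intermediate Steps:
x = 45 (x = 15*3 = 45)
I = 450 (I = (5*45)*2 = 225*2 = 450)
a = -897 (a = 3 + (0 - 1*2)*450 = 3 + (0 - 2)*450 = 3 - 2*450 = 3 - 900 = -897)
(a*y)*14 = -897*(-20)*14 = 17940*14 = 251160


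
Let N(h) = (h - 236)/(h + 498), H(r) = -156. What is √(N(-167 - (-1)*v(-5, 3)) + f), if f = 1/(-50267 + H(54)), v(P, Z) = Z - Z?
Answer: 20*I*√847886040426/16690013 ≈ 1.1034*I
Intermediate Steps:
v(P, Z) = 0
N(h) = (-236 + h)/(498 + h)
f = -1/50423 (f = 1/(-50267 - 156) = 1/(-50423) = -1/50423 ≈ -1.9832e-5)
√(N(-167 - (-1)*v(-5, 3)) + f) = √((-236 + (-167 - (-1)*0))/(498 + (-167 - (-1)*0)) - 1/50423) = √((-236 + (-167 - 1*0))/(498 + (-167 - 1*0)) - 1/50423) = √((-236 + (-167 + 0))/(498 + (-167 + 0)) - 1/50423) = √((-236 - 167)/(498 - 167) - 1/50423) = √(-403/331 - 1/50423) = √(-20320800/16690013) = 20*I*√847886040426/16690013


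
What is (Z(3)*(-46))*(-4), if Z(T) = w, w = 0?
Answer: 0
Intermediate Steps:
Z(T) = 0
(Z(3)*(-46))*(-4) = (0*(-46))*(-4) = 0*(-4) = 0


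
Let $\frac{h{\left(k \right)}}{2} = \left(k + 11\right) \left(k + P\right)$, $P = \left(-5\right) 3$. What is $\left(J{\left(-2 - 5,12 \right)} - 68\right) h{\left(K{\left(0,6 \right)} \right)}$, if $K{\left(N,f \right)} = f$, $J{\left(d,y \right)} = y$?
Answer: $17136$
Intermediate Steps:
$P = -15$
$h{\left(k \right)} = 2 \left(-15 + k\right) \left(11 + k\right)$ ($h{\left(k \right)} = 2 \left(k + 11\right) \left(k - 15\right) = 2 \left(11 + k\right) \left(-15 + k\right) = 2 \left(-15 + k\right) \left(11 + k\right)$)
$\left(J{\left(-2 - 5,12 \right)} - 68\right) h{\left(K{\left(0,6 \right)} \right)} = \left(12 - 68\right) \left(-330 - 48 + 2 \cdot 6^{2}\right) = - 56 \left(-330 - 48 + 2 \cdot 36\right) = - 56 \left(-330 - 48 + 72\right) = \left(-56\right) \left(-306\right) = 17136$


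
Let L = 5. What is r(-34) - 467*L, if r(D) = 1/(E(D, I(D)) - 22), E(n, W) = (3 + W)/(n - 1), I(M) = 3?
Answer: -1811995/776 ≈ -2335.0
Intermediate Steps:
E(n, W) = (3 + W)/(-1 + n)
r(D) = 1/(-22 + 6/(-1 + D)) (r(D) = 1/((3 + 3)/(-1 + D) - 22) = 1/(6/(-1 + D) - 22) = 1/(-22 + 6/(-1 + D)))
r(-34) - 467*L = (1 - 1*(-34))/(2*(-14 + 11*(-34))) - 467*5 = (1 + 34)/(2*(-14 - 374)) - 2335 = (1/2)*35/(-388) - 2335 = (1/2)*(-1/388)*35 - 2335 = -35/776 - 2335 = -1811995/776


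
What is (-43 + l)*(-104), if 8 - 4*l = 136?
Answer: 7800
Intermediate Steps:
l = -32 (l = 2 - ¼*136 = 2 - 34 = -32)
(-43 + l)*(-104) = (-43 - 32)*(-104) = -75*(-104) = 7800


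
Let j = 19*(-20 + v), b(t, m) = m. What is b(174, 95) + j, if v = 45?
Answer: 570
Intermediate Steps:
j = 475 (j = 19*(-20 + 45) = 19*25 = 475)
b(174, 95) + j = 95 + 475 = 570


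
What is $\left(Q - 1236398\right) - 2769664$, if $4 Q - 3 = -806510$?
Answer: $- \frac{16830755}{4} \approx -4.2077 \cdot 10^{6}$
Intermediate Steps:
$Q = - \frac{806507}{4}$ ($Q = \frac{3}{4} + \frac{1}{4} \left(-806510\right) = \frac{3}{4} - \frac{403255}{2} = - \frac{806507}{4} \approx -2.0163 \cdot 10^{5}$)
$\left(Q - 1236398\right) - 2769664 = \left(- \frac{806507}{4} - 1236398\right) - 2769664 = - \frac{5752099}{4} - 2769664 = - \frac{16830755}{4}$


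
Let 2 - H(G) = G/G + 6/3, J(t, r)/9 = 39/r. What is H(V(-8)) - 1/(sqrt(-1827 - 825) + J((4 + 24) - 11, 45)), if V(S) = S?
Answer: 2*(-5*sqrt(663) + 22*I)/(-39*I + 10*sqrt(663)) ≈ -1.0029 + 0.018983*I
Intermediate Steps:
J(t, r) = 351/r (J(t, r) = 9*(39/r) = 351/r)
H(G) = -1 (H(G) = 2 - (G/G + 6/3) = 2 - (1 + 6*(1/3)) = 2 - (1 + 2) = 2 - 1*3 = 2 - 3 = -1)
H(V(-8)) - 1/(sqrt(-1827 - 825) + J((4 + 24) - 11, 45)) = -1 - 1/(sqrt(-1827 - 825) + 351/45) = -1 - 1/(sqrt(-2652) + 351*(1/45)) = -1 - 1/(2*I*sqrt(663) + 39/5) = -1 - 1/(39/5 + 2*I*sqrt(663))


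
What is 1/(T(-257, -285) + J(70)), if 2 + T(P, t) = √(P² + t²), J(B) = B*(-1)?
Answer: 36/71045 + √147274/142090 ≈ 0.0032076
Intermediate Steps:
J(B) = -B
T(P, t) = -2 + √(P² + t²)
1/(T(-257, -285) + J(70)) = 1/((-2 + √((-257)² + (-285)²)) - 1*70) = 1/((-2 + √(66049 + 81225)) - 70) = 1/((-2 + √147274) - 70) = 1/(-72 + √147274)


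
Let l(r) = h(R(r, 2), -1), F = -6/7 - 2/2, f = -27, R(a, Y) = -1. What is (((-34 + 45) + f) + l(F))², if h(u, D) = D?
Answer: 289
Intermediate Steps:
F = -13/7 (F = -6*⅐ - 2*½ = -6/7 - 1 = -13/7 ≈ -1.8571)
l(r) = -1
(((-34 + 45) + f) + l(F))² = (((-34 + 45) - 27) - 1)² = ((11 - 27) - 1)² = (-16 - 1)² = (-17)² = 289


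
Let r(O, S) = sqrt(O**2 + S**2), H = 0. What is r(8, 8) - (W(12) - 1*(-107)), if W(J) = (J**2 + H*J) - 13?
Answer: -238 + 8*sqrt(2) ≈ -226.69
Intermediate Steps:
W(J) = -13 + J**2 (W(J) = (J**2 + 0*J) - 13 = (J**2 + 0) - 13 = J**2 - 13 = -13 + J**2)
r(8, 8) - (W(12) - 1*(-107)) = sqrt(8**2 + 8**2) - ((-13 + 12**2) - 1*(-107)) = sqrt(64 + 64) - ((-13 + 144) + 107) = sqrt(128) - (131 + 107) = 8*sqrt(2) - 1*238 = 8*sqrt(2) - 238 = -238 + 8*sqrt(2)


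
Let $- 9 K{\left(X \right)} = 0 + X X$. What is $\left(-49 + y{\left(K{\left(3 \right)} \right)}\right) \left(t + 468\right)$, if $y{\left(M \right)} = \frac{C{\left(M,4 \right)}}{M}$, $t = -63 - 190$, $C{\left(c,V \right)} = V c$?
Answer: $-9675$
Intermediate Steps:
$K{\left(X \right)} = - \frac{X^{2}}{9}$ ($K{\left(X \right)} = - \frac{0 + X X}{9} = - \frac{0 + X^{2}}{9} = - \frac{X^{2}}{9}$)
$t = -253$ ($t = -63 - 190 = -253$)
$y{\left(M \right)} = 4$ ($y{\left(M \right)} = \frac{4 M}{M} = 4$)
$\left(-49 + y{\left(K{\left(3 \right)} \right)}\right) \left(t + 468\right) = \left(-49 + 4\right) \left(-253 + 468\right) = \left(-45\right) 215 = -9675$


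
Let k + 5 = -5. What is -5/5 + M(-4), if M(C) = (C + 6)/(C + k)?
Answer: -8/7 ≈ -1.1429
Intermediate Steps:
k = -10 (k = -5 - 5 = -10)
M(C) = (6 + C)/(-10 + C) (M(C) = (C + 6)/(C - 10) = (6 + C)/(-10 + C))
-5/5 + M(-4) = -5/5 + (6 - 4)/(-10 - 4) = (⅕)*(-5) + 2/(-14) = -1 - 1/14*2 = -1 - ⅐ = -8/7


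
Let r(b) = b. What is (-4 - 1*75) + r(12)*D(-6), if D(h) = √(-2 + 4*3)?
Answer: -79 + 12*√10 ≈ -41.053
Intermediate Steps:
D(h) = √10 (D(h) = √(-2 + 12) = √10)
(-4 - 1*75) + r(12)*D(-6) = (-4 - 1*75) + 12*√10 = (-4 - 75) + 12*√10 = -79 + 12*√10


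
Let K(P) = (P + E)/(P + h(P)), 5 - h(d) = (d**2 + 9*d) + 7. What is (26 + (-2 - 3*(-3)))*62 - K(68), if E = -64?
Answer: 5288912/2585 ≈ 2046.0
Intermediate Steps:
h(d) = -2 - d**2 - 9*d (h(d) = 5 - ((d**2 + 9*d) + 7) = 5 - (7 + d**2 + 9*d) = 5 + (-7 - d**2 - 9*d) = -2 - d**2 - 9*d)
K(P) = (-64 + P)/(-2 - P**2 - 8*P) (K(P) = (P - 64)/(P + (-2 - P**2 - 9*P)) = (-64 + P)/(-2 - P**2 - 8*P))
(26 + (-2 - 3*(-3)))*62 - K(68) = (26 + (-2 - 3*(-3)))*62 - (64 - 1*68)/(2 + 68**2 + 8*68) = (26 + (-2 + 9))*62 - (64 - 68)/(2 + 4624 + 544) = (26 + 7)*62 - (-4)/5170 = 33*62 - (-4)/5170 = 2046 - 1*(-2/2585) = 2046 + 2/2585 = 5288912/2585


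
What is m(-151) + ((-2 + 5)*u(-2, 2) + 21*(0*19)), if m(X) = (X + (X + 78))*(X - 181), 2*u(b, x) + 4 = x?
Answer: 74365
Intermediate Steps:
u(b, x) = -2 + x/2
m(X) = (-181 + X)*(78 + 2*X) (m(X) = (X + (78 + X))*(-181 + X) = (78 + 2*X)*(-181 + X) = (-181 + X)*(78 + 2*X))
m(-151) + ((-2 + 5)*u(-2, 2) + 21*(0*19)) = (-14118 - 284*(-151) + 2*(-151)**2) + ((-2 + 5)*(-2 + (1/2)*2) + 21*(0*19)) = (-14118 + 42884 + 2*22801) + (3*(-2 + 1) + 21*0) = (-14118 + 42884 + 45602) + (3*(-1) + 0) = 74368 + (-3 + 0) = 74368 - 3 = 74365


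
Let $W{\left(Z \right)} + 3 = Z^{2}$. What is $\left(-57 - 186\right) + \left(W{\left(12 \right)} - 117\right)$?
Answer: $-219$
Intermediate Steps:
$W{\left(Z \right)} = -3 + Z^{2}$
$\left(-57 - 186\right) + \left(W{\left(12 \right)} - 117\right) = \left(-57 - 186\right) - \left(120 - 144\right) = -243 + \left(\left(-3 + 144\right) - 117\right) = -243 + \left(141 - 117\right) = -243 + 24 = -219$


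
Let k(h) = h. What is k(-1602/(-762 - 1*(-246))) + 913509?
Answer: 78562041/86 ≈ 9.1351e+5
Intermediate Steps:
k(-1602/(-762 - 1*(-246))) + 913509 = -1602/(-762 - 1*(-246)) + 913509 = -1602/(-762 + 246) + 913509 = -1602/(-516) + 913509 = -1602*(-1/516) + 913509 = 267/86 + 913509 = 78562041/86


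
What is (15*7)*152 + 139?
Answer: 16099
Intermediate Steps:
(15*7)*152 + 139 = 105*152 + 139 = 15960 + 139 = 16099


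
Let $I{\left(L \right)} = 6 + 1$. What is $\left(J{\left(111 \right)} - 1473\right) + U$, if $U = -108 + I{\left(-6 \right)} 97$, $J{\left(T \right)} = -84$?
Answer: $-986$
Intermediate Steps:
$I{\left(L \right)} = 7$
$U = 571$ ($U = -108 + 7 \cdot 97 = -108 + 679 = 571$)
$\left(J{\left(111 \right)} - 1473\right) + U = \left(-84 - 1473\right) + 571 = -1557 + 571 = -986$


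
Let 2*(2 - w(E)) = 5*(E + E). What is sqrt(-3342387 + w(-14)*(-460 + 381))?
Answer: 5*I*sqrt(133923) ≈ 1829.8*I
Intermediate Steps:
w(E) = 2 - 5*E (w(E) = 2 - 5*(E + E)/2 = 2 - 5*2*E/2 = 2 - 5*E)
sqrt(-3342387 + w(-14)*(-460 + 381)) = sqrt(-3342387 + (2 - 5*(-14))*(-460 + 381)) = sqrt(-3342387 + (2 + 70)*(-79)) = sqrt(-3342387 + 72*(-79)) = sqrt(-3342387 - 5688) = sqrt(-3348075) = 5*I*sqrt(133923)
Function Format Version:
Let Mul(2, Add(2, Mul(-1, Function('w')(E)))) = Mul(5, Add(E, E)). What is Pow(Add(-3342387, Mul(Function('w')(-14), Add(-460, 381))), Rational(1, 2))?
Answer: Mul(5, I, Pow(133923, Rational(1, 2))) ≈ Mul(1829.8, I)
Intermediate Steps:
Function('w')(E) = Add(2, Mul(-5, E)) (Function('w')(E) = Add(2, Mul(Rational(-1, 2), Mul(5, Add(E, E)))) = Add(2, Mul(Rational(-1, 2), Mul(5, Mul(2, E)))) = Add(2, Mul(Rational(-1, 2), Mul(10, E))) = Add(2, Mul(-5, E)))
Pow(Add(-3342387, Mul(Function('w')(-14), Add(-460, 381))), Rational(1, 2)) = Pow(Add(-3342387, Mul(Add(2, Mul(-5, -14)), Add(-460, 381))), Rational(1, 2)) = Pow(Add(-3342387, Mul(Add(2, 70), -79)), Rational(1, 2)) = Pow(Add(-3342387, Mul(72, -79)), Rational(1, 2)) = Pow(Add(-3342387, -5688), Rational(1, 2)) = Pow(-3348075, Rational(1, 2)) = Mul(5, I, Pow(133923, Rational(1, 2)))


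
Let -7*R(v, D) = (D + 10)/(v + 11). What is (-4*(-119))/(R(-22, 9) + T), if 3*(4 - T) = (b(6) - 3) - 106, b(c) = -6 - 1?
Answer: 109956/9913 ≈ 11.092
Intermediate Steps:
R(v, D) = -(10 + D)/(7*(11 + v)) (R(v, D) = -(D + 10)/(7*(v + 11)) = -(10 + D)/(7*(11 + v)))
b(c) = -7
T = 128/3 (T = 4 - ((-7 - 3) - 106)/3 = 4 - (-10 - 106)/3 = 4 - ⅓*(-116) = 4 + 116/3 = 128/3 ≈ 42.667)
(-4*(-119))/(R(-22, 9) + T) = (-4*(-119))/((-10 - 1*9)/(7*(11 - 22)) + 128/3) = 476/((⅐)*(-10 - 9)/(-11) + 128/3) = 476/((⅐)*(-1/11)*(-19) + 128/3) = 476/(19/77 + 128/3) = 476/(9913/231) = 476*(231/9913) = 109956/9913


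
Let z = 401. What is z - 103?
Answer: 298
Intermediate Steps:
z - 103 = 401 - 103 = 298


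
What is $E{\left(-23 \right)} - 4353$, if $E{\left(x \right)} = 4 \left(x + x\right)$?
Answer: $-4537$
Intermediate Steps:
$E{\left(x \right)} = 8 x$ ($E{\left(x \right)} = 4 \cdot 2 x = 8 x$)
$E{\left(-23 \right)} - 4353 = 8 \left(-23\right) - 4353 = -184 - 4353 = -4537$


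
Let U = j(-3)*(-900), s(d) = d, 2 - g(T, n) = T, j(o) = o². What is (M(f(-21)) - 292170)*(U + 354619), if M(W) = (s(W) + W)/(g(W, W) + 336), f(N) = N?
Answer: -36346056340368/359 ≈ -1.0124e+11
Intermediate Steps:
g(T, n) = 2 - T
M(W) = 2*W/(338 - W) (M(W) = (W + W)/((2 - W) + 336) = (2*W)/(338 - W) = 2*W/(338 - W))
U = -8100 (U = (-3)²*(-900) = 9*(-900) = -8100)
(M(f(-21)) - 292170)*(U + 354619) = (-2*(-21)/(-338 - 21) - 292170)*(-8100 + 354619) = (-2*(-21)/(-359) - 292170)*346519 = (-2*(-21)*(-1/359) - 292170)*346519 = (-42/359 - 292170)*346519 = -104889072/359*346519 = -36346056340368/359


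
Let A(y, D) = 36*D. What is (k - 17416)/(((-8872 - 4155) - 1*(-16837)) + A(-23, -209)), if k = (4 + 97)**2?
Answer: 2405/1238 ≈ 1.9426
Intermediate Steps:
k = 10201 (k = 101**2 = 10201)
(k - 17416)/(((-8872 - 4155) - 1*(-16837)) + A(-23, -209)) = (10201 - 17416)/(((-8872 - 4155) - 1*(-16837)) + 36*(-209)) = -7215/((-13027 + 16837) - 7524) = -7215/(3810 - 7524) = -7215/(-3714) = -7215*(-1/3714) = 2405/1238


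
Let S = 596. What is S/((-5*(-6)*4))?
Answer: 149/30 ≈ 4.9667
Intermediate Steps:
S/((-5*(-6)*4)) = 596/((-5*(-6)*4)) = 596/((30*4)) = 596/120 = 596*(1/120) = 149/30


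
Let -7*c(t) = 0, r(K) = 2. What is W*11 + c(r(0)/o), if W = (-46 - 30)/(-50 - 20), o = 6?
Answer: 418/35 ≈ 11.943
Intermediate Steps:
c(t) = 0 (c(t) = -⅐*0 = 0)
W = 38/35 (W = -76/(-70) = -76*(-1/70) = 38/35 ≈ 1.0857)
W*11 + c(r(0)/o) = (38/35)*11 + 0 = 418/35 + 0 = 418/35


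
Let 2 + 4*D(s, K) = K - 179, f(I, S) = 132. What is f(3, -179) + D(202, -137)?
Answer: 105/2 ≈ 52.500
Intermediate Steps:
D(s, K) = -181/4 + K/4 (D(s, K) = -1/2 + (K - 179)/4 = -1/2 + (-179 + K)/4 = -1/2 + (-179/4 + K/4) = -181/4 + K/4)
f(3, -179) + D(202, -137) = 132 + (-181/4 + (1/4)*(-137)) = 132 + (-181/4 - 137/4) = 132 - 159/2 = 105/2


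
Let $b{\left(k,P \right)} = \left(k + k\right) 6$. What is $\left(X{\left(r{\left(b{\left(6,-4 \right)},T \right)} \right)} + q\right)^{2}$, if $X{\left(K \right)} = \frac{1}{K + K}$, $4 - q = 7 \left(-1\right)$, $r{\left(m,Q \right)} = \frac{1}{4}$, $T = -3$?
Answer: $169$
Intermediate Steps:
$b{\left(k,P \right)} = 12 k$ ($b{\left(k,P \right)} = 2 k 6 = 12 k$)
$r{\left(m,Q \right)} = \frac{1}{4}$
$q = 11$ ($q = 4 - 7 \left(-1\right) = 4 - -7 = 4 + 7 = 11$)
$X{\left(K \right)} = \frac{1}{2 K}$
$\left(X{\left(r{\left(b{\left(6,-4 \right)},T \right)} \right)} + q\right)^{2} = \left(\frac{\frac{1}{\frac{1}{4}}}{2} + 11\right)^{2} = \left(\frac{1}{2} \cdot 4 + 11\right)^{2} = \left(2 + 11\right)^{2} = 13^{2} = 169$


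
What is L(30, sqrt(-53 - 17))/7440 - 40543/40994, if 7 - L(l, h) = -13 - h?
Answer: -7520501/7624884 + I*sqrt(70)/7440 ≈ -0.98631 + 0.0011245*I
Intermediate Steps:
L(l, h) = 20 + h (L(l, h) = 7 - (-13 - h) = 7 + (13 + h) = 20 + h)
L(30, sqrt(-53 - 17))/7440 - 40543/40994 = (20 + sqrt(-53 - 17))/7440 - 40543/40994 = (20 + sqrt(-70))*(1/7440) - 40543*1/40994 = (20 + I*sqrt(70))*(1/7440) - 40543/40994 = (1/372 + I*sqrt(70)/7440) - 40543/40994 = -7520501/7624884 + I*sqrt(70)/7440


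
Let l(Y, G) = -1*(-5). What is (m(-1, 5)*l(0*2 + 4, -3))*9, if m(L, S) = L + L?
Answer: -90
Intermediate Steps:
m(L, S) = 2*L
l(Y, G) = 5
(m(-1, 5)*l(0*2 + 4, -3))*9 = ((2*(-1))*5)*9 = -2*5*9 = -10*9 = -90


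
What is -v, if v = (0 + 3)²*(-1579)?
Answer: 14211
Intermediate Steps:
v = -14211 (v = 3²*(-1579) = 9*(-1579) = -14211)
-v = -1*(-14211) = 14211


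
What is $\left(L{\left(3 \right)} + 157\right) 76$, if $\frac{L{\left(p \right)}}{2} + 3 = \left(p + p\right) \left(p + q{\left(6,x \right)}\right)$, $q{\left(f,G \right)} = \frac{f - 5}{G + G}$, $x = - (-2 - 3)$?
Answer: $\frac{71516}{5} \approx 14303.0$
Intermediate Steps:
$x = 5$ ($x = - (-2 - 3) = \left(-1\right) \left(-5\right) = 5$)
$q{\left(f,G \right)} = \frac{-5 + f}{2 G}$
$L{\left(p \right)} = -6 + 4 p \left(\frac{1}{10} + p\right)$ ($L{\left(p \right)} = -6 + 2 \left(p + p\right) \left(p + \frac{-5 + 6}{2 \cdot 5}\right) = -6 + 2 \cdot 2 p \left(p + \frac{1}{2} \cdot \frac{1}{5} \cdot 1\right) = -6 + 2 \cdot 2 p \left(p + \frac{1}{10}\right) = -6 + 2 \cdot 2 p \left(\frac{1}{10} + p\right) = -6 + 4 p \left(\frac{1}{10} + p\right)$)
$\left(L{\left(3 \right)} + 157\right) 76 = \left(\left(-6 + 4 \cdot 3^{2} + \frac{2}{5} \cdot 3\right) + 157\right) 76 = \left(\left(-6 + 4 \cdot 9 + \frac{6}{5}\right) + 157\right) 76 = \left(\left(-6 + 36 + \frac{6}{5}\right) + 157\right) 76 = \left(\frac{156}{5} + 157\right) 76 = \frac{941}{5} \cdot 76 = \frac{71516}{5}$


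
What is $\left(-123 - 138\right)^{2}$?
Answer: $68121$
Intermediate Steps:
$\left(-123 - 138\right)^{2} = \left(-261\right)^{2} = 68121$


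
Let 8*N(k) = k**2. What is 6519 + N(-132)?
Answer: 8697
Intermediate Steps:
N(k) = k**2/8
6519 + N(-132) = 6519 + (1/8)*(-132)**2 = 6519 + (1/8)*17424 = 6519 + 2178 = 8697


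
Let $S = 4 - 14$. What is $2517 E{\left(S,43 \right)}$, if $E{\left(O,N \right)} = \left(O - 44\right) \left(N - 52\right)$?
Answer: $1223262$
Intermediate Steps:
$S = -10$
$E{\left(O,N \right)} = \left(-52 + N\right) \left(-44 + O\right)$ ($E{\left(O,N \right)} = \left(-44 + O\right) \left(-52 + N\right) = \left(-52 + N\right) \left(-44 + O\right)$)
$2517 E{\left(S,43 \right)} = 2517 \left(2288 - -520 - 1892 + 43 \left(-10\right)\right) = 2517 \left(2288 + 520 - 1892 - 430\right) = 2517 \cdot 486 = 1223262$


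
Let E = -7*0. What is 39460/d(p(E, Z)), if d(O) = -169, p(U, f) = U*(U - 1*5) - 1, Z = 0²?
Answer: -39460/169 ≈ -233.49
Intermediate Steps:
Z = 0
E = 0
p(U, f) = -1 + U*(-5 + U) (p(U, f) = U*(U - 5) - 1 = U*(-5 + U) - 1 = -1 + U*(-5 + U))
39460/d(p(E, Z)) = 39460/(-169) = 39460*(-1/169) = -39460/169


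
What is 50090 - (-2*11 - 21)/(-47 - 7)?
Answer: 2704817/54 ≈ 50089.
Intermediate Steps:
50090 - (-2*11 - 21)/(-47 - 7) = 50090 - (-22 - 21)/(-54) = 50090 - (-43)*(-1)/54 = 50090 - 1*43/54 = 50090 - 43/54 = 2704817/54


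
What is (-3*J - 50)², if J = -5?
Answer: 1225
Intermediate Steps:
(-3*J - 50)² = (-3*(-5) - 50)² = (15 - 50)² = (-35)² = 1225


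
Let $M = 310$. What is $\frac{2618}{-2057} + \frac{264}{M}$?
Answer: $- \frac{718}{1705} \approx -0.42111$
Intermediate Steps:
$\frac{2618}{-2057} + \frac{264}{M} = \frac{2618}{-2057} + \frac{264}{310} = 2618 \left(- \frac{1}{2057}\right) + 264 \cdot \frac{1}{310} = - \frac{14}{11} + \frac{132}{155} = - \frac{718}{1705}$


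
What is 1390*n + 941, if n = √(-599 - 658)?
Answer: 941 + 1390*I*√1257 ≈ 941.0 + 49281.0*I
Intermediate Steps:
n = I*√1257 (n = √(-1257) = I*√1257 ≈ 35.454*I)
1390*n + 941 = 1390*(I*√1257) + 941 = 1390*I*√1257 + 941 = 941 + 1390*I*√1257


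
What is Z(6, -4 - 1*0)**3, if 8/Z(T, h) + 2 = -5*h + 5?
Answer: 512/12167 ≈ 0.042081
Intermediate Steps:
Z(T, h) = 8/(3 - 5*h) (Z(T, h) = 8/(-2 + (-5*h + 5)) = 8/(-2 + (5 - 5*h)) = 8/(3 - 5*h))
Z(6, -4 - 1*0)**3 = (-8/(-3 + 5*(-4 - 1*0)))**3 = (-8/(-3 + 5*(-4 + 0)))**3 = (-8/(-3 + 5*(-4)))**3 = (-8/(-3 - 20))**3 = (-8/(-23))**3 = (-8*(-1/23))**3 = (8/23)**3 = 512/12167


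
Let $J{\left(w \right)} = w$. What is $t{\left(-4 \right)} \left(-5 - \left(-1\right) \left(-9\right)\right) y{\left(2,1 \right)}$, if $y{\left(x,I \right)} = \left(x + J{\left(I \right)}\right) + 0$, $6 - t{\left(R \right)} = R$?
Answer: $-420$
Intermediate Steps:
$t{\left(R \right)} = 6 - R$
$y{\left(x,I \right)} = I + x$ ($y{\left(x,I \right)} = \left(x + I\right) + 0 = \left(I + x\right) + 0 = I + x$)
$t{\left(-4 \right)} \left(-5 - \left(-1\right) \left(-9\right)\right) y{\left(2,1 \right)} = \left(6 - -4\right) \left(-5 - \left(-1\right) \left(-9\right)\right) \left(1 + 2\right) = \left(6 + 4\right) \left(-5 - 9\right) 3 = 10 \left(-5 - 9\right) 3 = 10 \left(-14\right) 3 = \left(-140\right) 3 = -420$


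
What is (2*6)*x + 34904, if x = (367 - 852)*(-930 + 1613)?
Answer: -3940156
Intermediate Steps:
x = -331255 (x = -485*683 = -331255)
(2*6)*x + 34904 = (2*6)*(-331255) + 34904 = 12*(-331255) + 34904 = -3975060 + 34904 = -3940156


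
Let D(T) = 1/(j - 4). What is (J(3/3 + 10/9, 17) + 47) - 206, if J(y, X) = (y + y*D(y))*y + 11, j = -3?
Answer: -27250/189 ≈ -144.18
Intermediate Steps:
D(T) = -⅐ (D(T) = 1/(-3 - 4) = 1/(-7) = -⅐)
J(y, X) = 11 + 6*y²/7 (J(y, X) = (y + y*(-⅐))*y + 11 = (y - y/7)*y + 11 = (6*y/7)*y + 11 = 6*y²/7 + 11 = 11 + 6*y²/7)
(J(3/3 + 10/9, 17) + 47) - 206 = ((11 + 6*(3/3 + 10/9)²/7) + 47) - 206 = ((11 + 6*(3*(⅓) + 10*(⅑))²/7) + 47) - 206 = ((11 + 6*(1 + 10/9)²/7) + 47) - 206 = ((11 + 6*(19/9)²/7) + 47) - 206 = ((11 + (6/7)*(361/81)) + 47) - 206 = ((11 + 722/189) + 47) - 206 = (2801/189 + 47) - 206 = 11684/189 - 206 = -27250/189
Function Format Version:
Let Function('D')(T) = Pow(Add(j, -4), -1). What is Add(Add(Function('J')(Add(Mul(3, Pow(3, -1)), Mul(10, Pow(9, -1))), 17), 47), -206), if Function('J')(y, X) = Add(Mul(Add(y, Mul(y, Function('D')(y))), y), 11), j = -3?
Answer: Rational(-27250, 189) ≈ -144.18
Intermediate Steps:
Function('D')(T) = Rational(-1, 7) (Function('D')(T) = Pow(Add(-3, -4), -1) = Pow(-7, -1) = Rational(-1, 7))
Function('J')(y, X) = Add(11, Mul(Rational(6, 7), Pow(y, 2))) (Function('J')(y, X) = Add(Mul(Add(y, Mul(y, Rational(-1, 7))), y), 11) = Add(Mul(Add(y, Mul(Rational(-1, 7), y)), y), 11) = Add(Mul(Mul(Rational(6, 7), y), y), 11) = Add(Mul(Rational(6, 7), Pow(y, 2)), 11) = Add(11, Mul(Rational(6, 7), Pow(y, 2))))
Add(Add(Function('J')(Add(Mul(3, Pow(3, -1)), Mul(10, Pow(9, -1))), 17), 47), -206) = Add(Add(Add(11, Mul(Rational(6, 7), Pow(Add(Mul(3, Pow(3, -1)), Mul(10, Pow(9, -1))), 2))), 47), -206) = Add(Add(Add(11, Mul(Rational(6, 7), Pow(Add(Mul(3, Rational(1, 3)), Mul(10, Rational(1, 9))), 2))), 47), -206) = Add(Add(Add(11, Mul(Rational(6, 7), Pow(Add(1, Rational(10, 9)), 2))), 47), -206) = Add(Add(Add(11, Mul(Rational(6, 7), Pow(Rational(19, 9), 2))), 47), -206) = Add(Add(Add(11, Mul(Rational(6, 7), Rational(361, 81))), 47), -206) = Add(Add(Add(11, Rational(722, 189)), 47), -206) = Add(Add(Rational(2801, 189), 47), -206) = Add(Rational(11684, 189), -206) = Rational(-27250, 189)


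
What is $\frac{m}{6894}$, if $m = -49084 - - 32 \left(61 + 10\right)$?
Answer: $- \frac{7802}{1149} \approx -6.7903$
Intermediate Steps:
$m = -46812$ ($m = -49084 - \left(-32\right) 71 = -49084 - -2272 = -49084 + 2272 = -46812$)
$\frac{m}{6894} = - \frac{46812}{6894} = \left(-46812\right) \frac{1}{6894} = - \frac{7802}{1149}$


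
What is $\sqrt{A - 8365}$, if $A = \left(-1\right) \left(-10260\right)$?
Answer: $\sqrt{1895} \approx 43.532$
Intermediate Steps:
$A = 10260$
$\sqrt{A - 8365} = \sqrt{10260 - 8365} = \sqrt{1895}$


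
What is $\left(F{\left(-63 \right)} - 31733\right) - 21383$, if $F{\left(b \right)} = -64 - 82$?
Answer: $-53262$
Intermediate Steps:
$F{\left(b \right)} = -146$ ($F{\left(b \right)} = -64 - 82 = -146$)
$\left(F{\left(-63 \right)} - 31733\right) - 21383 = \left(-146 - 31733\right) - 21383 = -31879 - 21383 = -53262$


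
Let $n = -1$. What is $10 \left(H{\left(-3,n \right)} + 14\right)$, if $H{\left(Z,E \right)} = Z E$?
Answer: $170$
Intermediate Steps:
$H{\left(Z,E \right)} = E Z$
$10 \left(H{\left(-3,n \right)} + 14\right) = 10 \left(\left(-1\right) \left(-3\right) + 14\right) = 10 \left(3 + 14\right) = 10 \cdot 17 = 170$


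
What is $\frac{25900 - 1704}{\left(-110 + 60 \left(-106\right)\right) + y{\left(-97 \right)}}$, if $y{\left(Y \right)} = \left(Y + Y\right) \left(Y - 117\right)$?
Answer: $\frac{12098}{17523} \approx 0.69041$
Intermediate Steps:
$y{\left(Y \right)} = 2 Y \left(-117 + Y\right)$
$\frac{25900 - 1704}{\left(-110 + 60 \left(-106\right)\right) + y{\left(-97 \right)}} = \frac{25900 - 1704}{\left(-110 + 60 \left(-106\right)\right) + 2 \left(-97\right) \left(-117 - 97\right)} = \frac{24196}{\left(-110 - 6360\right) + 2 \left(-97\right) \left(-214\right)} = \frac{24196}{-6470 + 41516} = \frac{24196}{35046} = 24196 \cdot \frac{1}{35046} = \frac{12098}{17523}$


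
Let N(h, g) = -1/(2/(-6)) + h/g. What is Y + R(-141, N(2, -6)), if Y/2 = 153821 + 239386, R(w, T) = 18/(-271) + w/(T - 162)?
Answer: 101870602761/129538 ≈ 7.8642e+5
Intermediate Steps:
N(h, g) = 3 + h/g (N(h, g) = -1/(2*(-⅙)) + h/g = -1/(-⅓) + h/g = -1*(-3) + h/g = 3 + h/g)
R(w, T) = -18/271 + w/(-162 + T) (R(w, T) = 18*(-1/271) + w/(-162 + T) = -18/271 + w/(-162 + T))
Y = 786414 (Y = 2*(153821 + 239386) = 2*393207 = 786414)
Y + R(-141, N(2, -6)) = 786414 + (2916 - 18*(3 + 2/(-6)) + 271*(-141))/(271*(-162 + (3 + 2/(-6)))) = 786414 + (2916 - 18*(3 + 2*(-⅙)) - 38211)/(271*(-162 + (3 + 2*(-⅙)))) = 786414 + (2916 - 18*(3 - ⅓) - 38211)/(271*(-162 + (3 - ⅓))) = 786414 + (2916 - 18*8/3 - 38211)/(271*(-162 + 8/3)) = 786414 + (2916 - 48 - 38211)/(271*(-478/3)) = 786414 + (1/271)*(-3/478)*(-35343) = 786414 + 106029/129538 = 101870602761/129538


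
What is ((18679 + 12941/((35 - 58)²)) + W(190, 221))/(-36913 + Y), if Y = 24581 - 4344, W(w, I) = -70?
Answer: -4928551/4410802 ≈ -1.1174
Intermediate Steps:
Y = 20237
((18679 + 12941/((35 - 58)²)) + W(190, 221))/(-36913 + Y) = ((18679 + 12941/((35 - 58)²)) - 70)/(-36913 + 20237) = ((18679 + 12941/((-23)²)) - 70)/(-16676) = ((18679 + 12941/529) - 70)*(-1/16676) = (9894132/529 - 70)*(-1/16676) = (9857102/529)*(-1/16676) = -4928551/4410802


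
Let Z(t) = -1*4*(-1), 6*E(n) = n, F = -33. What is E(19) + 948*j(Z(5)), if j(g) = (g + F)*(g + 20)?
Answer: -3958829/6 ≈ -6.5981e+5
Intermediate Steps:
E(n) = n/6
Z(t) = 4 (Z(t) = -4*(-1) = 4)
j(g) = (-33 + g)*(20 + g) (j(g) = (g - 33)*(g + 20) = (-33 + g)*(20 + g))
E(19) + 948*j(Z(5)) = (⅙)*19 + 948*(-660 + 4² - 13*4) = 19/6 + 948*(-660 + 16 - 52) = 19/6 + 948*(-696) = 19/6 - 659808 = -3958829/6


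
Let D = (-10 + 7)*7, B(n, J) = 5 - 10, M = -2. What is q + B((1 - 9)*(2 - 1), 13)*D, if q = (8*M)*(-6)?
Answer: 201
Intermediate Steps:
q = 96 (q = (8*(-2))*(-6) = -16*(-6) = 96)
B(n, J) = -5
D = -21 (D = -3*7 = -21)
q + B((1 - 9)*(2 - 1), 13)*D = 96 - 5*(-21) = 96 + 105 = 201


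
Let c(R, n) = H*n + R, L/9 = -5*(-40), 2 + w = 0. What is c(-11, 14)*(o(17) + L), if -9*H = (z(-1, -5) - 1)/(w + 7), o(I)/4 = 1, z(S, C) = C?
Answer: -247148/15 ≈ -16477.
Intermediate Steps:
w = -2 (w = -2 + 0 = -2)
o(I) = 4 (o(I) = 4*1 = 4)
H = 2/15 (H = -(-5 - 1)/(9*(-2 + 7)) = -(-2)/(3*5) = -⅑*(-6/5) = 2/15 ≈ 0.13333)
L = 1800 (L = 9*(-5*(-40)) = 9*200 = 1800)
c(R, n) = R + 2*n/15 (c(R, n) = 2*n/15 + R = R + 2*n/15)
c(-11, 14)*(o(17) + L) = (-11 + (2/15)*14)*(4 + 1800) = (-11 + 28/15)*1804 = -137/15*1804 = -247148/15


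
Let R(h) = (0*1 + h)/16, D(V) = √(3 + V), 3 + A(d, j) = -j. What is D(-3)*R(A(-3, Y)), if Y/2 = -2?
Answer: 0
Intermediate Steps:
Y = -4 (Y = 2*(-2) = -4)
A(d, j) = -3 - j
R(h) = h/16 (R(h) = (0 + h)*(1/16) = h*(1/16) = h/16)
D(-3)*R(A(-3, Y)) = √(3 - 3)*((-3 - 1*(-4))/16) = √0*((-3 + 4)/16) = 0*((1/16)*1) = 0*(1/16) = 0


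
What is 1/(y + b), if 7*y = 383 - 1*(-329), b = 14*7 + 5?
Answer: 7/1433 ≈ 0.0048849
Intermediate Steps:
b = 103 (b = 98 + 5 = 103)
y = 712/7 (y = (383 - 1*(-329))/7 = (383 + 329)/7 = (⅐)*712 = 712/7 ≈ 101.71)
1/(y + b) = 1/(712/7 + 103) = 1/(1433/7) = 7/1433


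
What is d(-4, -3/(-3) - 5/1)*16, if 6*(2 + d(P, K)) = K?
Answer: -128/3 ≈ -42.667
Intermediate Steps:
d(P, K) = -2 + K/6
d(-4, -3/(-3) - 5/1)*16 = (-2 + (-3/(-3) - 5/1)/6)*16 = (-2 + (-3*(-⅓) - 5*1)/6)*16 = (-2 + (1 - 5)/6)*16 = (-2 + (⅙)*(-4))*16 = (-2 - ⅔)*16 = -8/3*16 = -128/3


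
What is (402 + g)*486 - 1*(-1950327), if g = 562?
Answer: 2418831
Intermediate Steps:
(402 + g)*486 - 1*(-1950327) = (402 + 562)*486 - 1*(-1950327) = 964*486 + 1950327 = 468504 + 1950327 = 2418831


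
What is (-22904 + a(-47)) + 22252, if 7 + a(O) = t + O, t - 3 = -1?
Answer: -704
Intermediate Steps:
t = 2 (t = 3 - 1 = 2)
a(O) = -5 + O (a(O) = -7 + (2 + O) = -5 + O)
(-22904 + a(-47)) + 22252 = (-22904 + (-5 - 47)) + 22252 = (-22904 - 52) + 22252 = -22956 + 22252 = -704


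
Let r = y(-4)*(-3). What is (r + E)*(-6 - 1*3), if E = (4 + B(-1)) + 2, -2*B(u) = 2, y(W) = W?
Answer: -153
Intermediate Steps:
B(u) = -1 (B(u) = -1/2*2 = -1)
E = 5 (E = (4 - 1) + 2 = 3 + 2 = 5)
r = 12 (r = -4*(-3) = 12)
(r + E)*(-6 - 1*3) = (12 + 5)*(-6 - 1*3) = 17*(-6 - 3) = 17*(-9) = -153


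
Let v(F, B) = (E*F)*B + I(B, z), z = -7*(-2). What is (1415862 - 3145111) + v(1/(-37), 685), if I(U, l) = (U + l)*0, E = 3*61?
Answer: -64107568/37 ≈ -1.7326e+6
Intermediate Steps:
E = 183
z = 14
I(U, l) = 0
v(F, B) = 183*B*F (v(F, B) = (183*F)*B + 0 = 183*B*F + 0 = 183*B*F)
(1415862 - 3145111) + v(1/(-37), 685) = (1415862 - 3145111) + 183*685/(-37) = -1729249 + 183*685*(-1/37) = -1729249 - 125355/37 = -64107568/37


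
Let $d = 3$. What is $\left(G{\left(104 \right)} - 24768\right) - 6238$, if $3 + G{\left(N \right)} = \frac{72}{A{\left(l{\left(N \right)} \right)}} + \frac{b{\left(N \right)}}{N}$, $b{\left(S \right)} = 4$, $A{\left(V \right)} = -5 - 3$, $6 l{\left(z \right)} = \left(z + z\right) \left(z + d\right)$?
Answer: $- \frac{806467}{26} \approx -31018.0$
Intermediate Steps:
$l{\left(z \right)} = \frac{z \left(3 + z\right)}{3}$ ($l{\left(z \right)} = \frac{\left(z + z\right) \left(z + 3\right)}{6} = \frac{2 z \left(3 + z\right)}{6} = \frac{z \left(3 + z\right)}{3}$)
$A{\left(V \right)} = -8$
$G{\left(N \right)} = -12 + \frac{4}{N}$ ($G{\left(N \right)} = -3 + \left(\frac{72}{-8} + \frac{4}{N}\right) = -3 + \left(72 \left(- \frac{1}{8}\right) + \frac{4}{N}\right) = -3 - \left(9 - \frac{4}{N}\right) = -12 + \frac{4}{N}$)
$\left(G{\left(104 \right)} - 24768\right) - 6238 = \left(\left(-12 + \frac{4}{104}\right) - 24768\right) - 6238 = \left(\left(-12 + 4 \cdot \frac{1}{104}\right) - 24768\right) - 6238 = \left(\left(-12 + \frac{1}{26}\right) - 24768\right) - 6238 = \left(- \frac{311}{26} - 24768\right) - 6238 = - \frac{644279}{26} - 6238 = - \frac{806467}{26}$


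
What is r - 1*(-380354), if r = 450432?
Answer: 830786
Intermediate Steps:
r - 1*(-380354) = 450432 - 1*(-380354) = 450432 + 380354 = 830786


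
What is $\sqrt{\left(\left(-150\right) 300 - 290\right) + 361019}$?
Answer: $3 \sqrt{35081} \approx 561.9$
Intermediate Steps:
$\sqrt{\left(\left(-150\right) 300 - 290\right) + 361019} = \sqrt{\left(-45000 - 290\right) + 361019} = \sqrt{-45290 + 361019} = \sqrt{315729} = 3 \sqrt{35081}$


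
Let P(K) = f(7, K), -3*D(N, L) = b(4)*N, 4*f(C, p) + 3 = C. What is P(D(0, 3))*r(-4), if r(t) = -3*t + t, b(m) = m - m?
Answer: 8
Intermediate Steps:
b(m) = 0
f(C, p) = -¾ + C/4
D(N, L) = 0 (D(N, L) = -0*N = -⅓*0 = 0)
r(t) = -2*t
P(K) = 1 (P(K) = -¾ + (¼)*7 = -¾ + 7/4 = 1)
P(D(0, 3))*r(-4) = 1*(-2*(-4)) = 1*8 = 8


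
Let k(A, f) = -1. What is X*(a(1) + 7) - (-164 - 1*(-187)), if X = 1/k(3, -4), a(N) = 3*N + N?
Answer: -34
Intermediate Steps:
a(N) = 4*N
X = -1 (X = 1/(-1) = -1)
X*(a(1) + 7) - (-164 - 1*(-187)) = -(4*1 + 7) - (-164 - 1*(-187)) = -(4 + 7) - (-164 + 187) = -1*11 - 1*23 = -11 - 23 = -34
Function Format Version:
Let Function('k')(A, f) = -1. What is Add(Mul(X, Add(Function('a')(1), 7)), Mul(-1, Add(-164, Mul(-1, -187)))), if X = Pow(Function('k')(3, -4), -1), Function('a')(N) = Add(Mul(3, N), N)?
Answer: -34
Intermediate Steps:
Function('a')(N) = Mul(4, N)
X = -1 (X = Pow(-1, -1) = -1)
Add(Mul(X, Add(Function('a')(1), 7)), Mul(-1, Add(-164, Mul(-1, -187)))) = Add(Mul(-1, Add(Mul(4, 1), 7)), Mul(-1, Add(-164, Mul(-1, -187)))) = Add(Mul(-1, Add(4, 7)), Mul(-1, Add(-164, 187))) = Add(Mul(-1, 11), Mul(-1, 23)) = Add(-11, -23) = -34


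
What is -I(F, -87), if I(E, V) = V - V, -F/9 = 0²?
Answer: 0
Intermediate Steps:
F = 0 (F = -9*0² = -9*0 = 0)
I(E, V) = 0
-I(F, -87) = -1*0 = 0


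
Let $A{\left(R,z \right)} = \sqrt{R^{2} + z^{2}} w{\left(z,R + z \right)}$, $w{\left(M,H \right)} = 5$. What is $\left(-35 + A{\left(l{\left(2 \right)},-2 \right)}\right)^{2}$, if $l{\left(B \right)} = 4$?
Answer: $1725 - 700 \sqrt{5} \approx 159.75$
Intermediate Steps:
$A{\left(R,z \right)} = 5 \sqrt{R^{2} + z^{2}}$ ($A{\left(R,z \right)} = \sqrt{R^{2} + z^{2}} \cdot 5 = 5 \sqrt{R^{2} + z^{2}}$)
$\left(-35 + A{\left(l{\left(2 \right)},-2 \right)}\right)^{2} = \left(-35 + 5 \sqrt{4^{2} + \left(-2\right)^{2}}\right)^{2} = \left(-35 + 5 \sqrt{16 + 4}\right)^{2} = \left(-35 + 5 \sqrt{20}\right)^{2} = \left(-35 + 5 \cdot 2 \sqrt{5}\right)^{2} = \left(-35 + 10 \sqrt{5}\right)^{2}$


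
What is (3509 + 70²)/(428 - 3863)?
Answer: -2803/1145 ≈ -2.4480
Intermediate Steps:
(3509 + 70²)/(428 - 3863) = (3509 + 4900)/(-3435) = 8409*(-1/3435) = -2803/1145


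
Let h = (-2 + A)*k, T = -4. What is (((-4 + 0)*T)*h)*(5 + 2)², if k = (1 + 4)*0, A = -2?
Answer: 0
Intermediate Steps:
k = 0 (k = 5*0 = 0)
h = 0 (h = (-2 - 2)*0 = -4*0 = 0)
(((-4 + 0)*T)*h)*(5 + 2)² = (((-4 + 0)*(-4))*0)*(5 + 2)² = (-4*(-4)*0)*7² = (16*0)*49 = 0*49 = 0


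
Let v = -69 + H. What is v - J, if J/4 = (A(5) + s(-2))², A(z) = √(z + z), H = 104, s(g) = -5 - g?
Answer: -41 + 24*√10 ≈ 34.895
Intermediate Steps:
A(z) = √2*√z (A(z) = √(2*z) = √2*√z)
v = 35 (v = -69 + 104 = 35)
J = 4*(-3 + √10)² (J = 4*(√2*√5 + (-5 - 1*(-2)))² = 4*(√10 + (-5 + 2))² = 4*(√10 - 3)² = 4*(-3 + √10)² ≈ 0.10534)
v - J = 35 - (76 - 24*√10) = 35 + (-76 + 24*√10) = -41 + 24*√10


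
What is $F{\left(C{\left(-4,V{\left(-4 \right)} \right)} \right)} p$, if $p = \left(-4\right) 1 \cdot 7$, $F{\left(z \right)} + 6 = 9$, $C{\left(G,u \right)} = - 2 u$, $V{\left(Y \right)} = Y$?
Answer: $-84$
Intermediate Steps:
$F{\left(z \right)} = 3$ ($F{\left(z \right)} = -6 + 9 = 3$)
$p = -28$ ($p = \left(-4\right) 7 = -28$)
$F{\left(C{\left(-4,V{\left(-4 \right)} \right)} \right)} p = 3 \left(-28\right) = -84$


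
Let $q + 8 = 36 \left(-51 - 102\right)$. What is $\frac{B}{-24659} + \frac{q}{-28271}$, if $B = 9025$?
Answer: $- \frac{119126731}{697134589} \approx -0.17088$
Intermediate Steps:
$q = -5516$ ($q = -8 + 36 \left(-51 - 102\right) = -8 + 36 \left(-153\right) = -8 - 5508 = -5516$)
$\frac{B}{-24659} + \frac{q}{-28271} = \frac{9025}{-24659} - \frac{5516}{-28271} = 9025 \left(- \frac{1}{24659}\right) - - \frac{5516}{28271} = - \frac{9025}{24659} + \frac{5516}{28271} = - \frac{119126731}{697134589}$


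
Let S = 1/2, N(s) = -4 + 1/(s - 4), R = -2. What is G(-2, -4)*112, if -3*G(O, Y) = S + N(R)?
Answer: 1232/9 ≈ 136.89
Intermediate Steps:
N(s) = -4 + 1/(-4 + s)
S = 1/2 ≈ 0.50000
G(O, Y) = 11/9 (G(O, Y) = -(1/2 + (17 - 4*(-2))/(-4 - 2))/3 = -(1/2 + (17 + 8)/(-6))/3 = -(1/2 - 1/6*25)/3 = -(1/2 - 25/6)/3 = -1/3*(-11/3) = 11/9)
G(-2, -4)*112 = (11/9)*112 = 1232/9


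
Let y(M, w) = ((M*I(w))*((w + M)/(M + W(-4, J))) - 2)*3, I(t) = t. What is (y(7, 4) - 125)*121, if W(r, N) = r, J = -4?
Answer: 21417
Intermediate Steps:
y(M, w) = -6 + 3*M*w*(M + w)/(-4 + M) (y(M, w) = ((M*w)*((w + M)/(M - 4)) - 2)*3 = ((M*w)*((M + w)/(-4 + M)) - 2)*3 = (M*w*(M + w)/(-4 + M) - 2)*3 = (-2 + M*w*(M + w)/(-4 + M))*3 = -6 + 3*M*w*(M + w)/(-4 + M))
(y(7, 4) - 125)*121 = (3*(8 - 2*7 + 7*4² + 4*7²)/(-4 + 7) - 125)*121 = (3*(8 - 14 + 7*16 + 4*49)/3 - 125)*121 = (3*(⅓)*(8 - 14 + 112 + 196) - 125)*121 = (3*(⅓)*302 - 125)*121 = (302 - 125)*121 = 177*121 = 21417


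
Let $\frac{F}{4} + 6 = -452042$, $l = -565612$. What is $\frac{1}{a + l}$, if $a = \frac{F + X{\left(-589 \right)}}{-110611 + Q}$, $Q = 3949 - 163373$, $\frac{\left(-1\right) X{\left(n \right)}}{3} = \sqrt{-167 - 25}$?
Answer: $- \frac{1145647702348555}{647984416804064889492} - \frac{270035 i \sqrt{3}}{971976625206097334238} \approx -1.768 \cdot 10^{-6} - 4.812 \cdot 10^{-16} i$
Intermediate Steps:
$F = -1808192$ ($F = -24 + 4 \left(-452042\right) = -24 - 1808168 = -1808192$)
$X{\left(n \right)} = - 24 i \sqrt{3}$ ($X{\left(n \right)} = - 3 \sqrt{-167 - 25} = - 3 \sqrt{-192} = - 3 \cdot 8 i \sqrt{3} = - 24 i \sqrt{3}$)
$Q = -159424$
$a = \frac{1808192}{270035} + \frac{24 i \sqrt{3}}{270035}$ ($a = \frac{-1808192 - 24 i \sqrt{3}}{-110611 - 159424} = \frac{-1808192 - 24 i \sqrt{3}}{-270035} = \left(-1808192 - 24 i \sqrt{3}\right) \left(- \frac{1}{270035}\right) = \frac{1808192}{270035} + \frac{24 i \sqrt{3}}{270035} \approx 6.6961 + 0.00015394 i$)
$\frac{1}{a + l} = \frac{1}{\left(\frac{1808192}{270035} + \frac{24 i \sqrt{3}}{270035}\right) - 565612} = \frac{1}{- \frac{152733228228}{270035} + \frac{24 i \sqrt{3}}{270035}}$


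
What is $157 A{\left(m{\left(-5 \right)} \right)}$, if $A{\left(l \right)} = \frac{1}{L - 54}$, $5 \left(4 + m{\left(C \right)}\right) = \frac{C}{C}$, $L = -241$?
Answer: $- \frac{157}{295} \approx -0.5322$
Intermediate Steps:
$m{\left(C \right)} = - \frac{19}{5}$ ($m{\left(C \right)} = -4 + \frac{C \frac{1}{C}}{5} = -4 + \frac{1}{5} \cdot 1 = -4 + \frac{1}{5} = - \frac{19}{5}$)
$A{\left(l \right)} = - \frac{1}{295}$ ($A{\left(l \right)} = \frac{1}{-241 - 54} = \frac{1}{-295} = - \frac{1}{295}$)
$157 A{\left(m{\left(-5 \right)} \right)} = 157 \left(- \frac{1}{295}\right) = - \frac{157}{295}$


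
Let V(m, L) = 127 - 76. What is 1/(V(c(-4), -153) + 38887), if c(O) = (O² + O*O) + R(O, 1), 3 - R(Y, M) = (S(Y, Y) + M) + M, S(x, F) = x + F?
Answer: 1/38938 ≈ 2.5682e-5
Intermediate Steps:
S(x, F) = F + x
R(Y, M) = 3 - 2*M - 2*Y (R(Y, M) = 3 - (((Y + Y) + M) + M) = 3 - ((2*Y + M) + M) = 3 - ((M + 2*Y) + M) = 3 - (2*M + 2*Y) = 3 + (-2*M - 2*Y) = 3 - 2*M - 2*Y)
c(O) = 1 - 2*O + 2*O² (c(O) = (O² + O*O) + (3 - 2*1 - 2*O) = (O² + O²) + (3 - 2 - 2*O) = 2*O² + (1 - 2*O) = 1 - 2*O + 2*O²)
V(m, L) = 51
1/(V(c(-4), -153) + 38887) = 1/(51 + 38887) = 1/38938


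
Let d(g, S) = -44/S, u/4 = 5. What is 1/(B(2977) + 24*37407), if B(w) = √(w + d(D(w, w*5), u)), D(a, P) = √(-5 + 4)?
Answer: 20220/18152868893 - √74370/4029936894246 ≈ 1.1138e-6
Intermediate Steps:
D(a, P) = I (D(a, P) = √(-1) = I)
u = 20 (u = 4*5 = 20)
B(w) = √(-11/5 + w) (B(w) = √(w - 44/20) = √(w - 44*1/20) = √(w - 11/5) = √(-11/5 + w))
1/(B(2977) + 24*37407) = 1/(√(-55 + 25*2977)/5 + 24*37407) = 1/(√(-55 + 74425)/5 + 897768) = 1/(√74370/5 + 897768) = 1/(897768 + √74370/5)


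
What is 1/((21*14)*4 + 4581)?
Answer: 1/5757 ≈ 0.00017370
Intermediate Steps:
1/((21*14)*4 + 4581) = 1/(294*4 + 4581) = 1/(1176 + 4581) = 1/5757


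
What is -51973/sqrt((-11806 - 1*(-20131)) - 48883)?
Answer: 51973*I*sqrt(40558)/40558 ≈ 258.07*I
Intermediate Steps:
-51973/sqrt((-11806 - 1*(-20131)) - 48883) = -51973/sqrt((-11806 + 20131) - 48883) = -51973/sqrt(8325 - 48883) = -51973*(-I*sqrt(40558)/40558) = -(-51973)*I*sqrt(40558)/40558 = 51973*I*sqrt(40558)/40558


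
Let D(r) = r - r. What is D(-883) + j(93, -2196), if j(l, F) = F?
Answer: -2196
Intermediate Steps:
D(r) = 0
D(-883) + j(93, -2196) = 0 - 2196 = -2196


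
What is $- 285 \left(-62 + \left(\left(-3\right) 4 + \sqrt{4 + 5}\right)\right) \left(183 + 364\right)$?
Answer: $11068545$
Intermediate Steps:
$- 285 \left(-62 + \left(\left(-3\right) 4 + \sqrt{4 + 5}\right)\right) \left(183 + 364\right) = - 285 \left(-62 - \left(12 - \sqrt{9}\right)\right) 547 = - 285 \left(-62 + \left(-12 + 3\right)\right) 547 = - 285 \left(-62 - 9\right) 547 = - 285 \left(\left(-71\right) 547\right) = \left(-285\right) \left(-38837\right) = 11068545$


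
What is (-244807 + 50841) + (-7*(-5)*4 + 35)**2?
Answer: -163341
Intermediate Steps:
(-244807 + 50841) + (-7*(-5)*4 + 35)**2 = -193966 + (35*4 + 35)**2 = -193966 + (140 + 35)**2 = -193966 + 175**2 = -193966 + 30625 = -163341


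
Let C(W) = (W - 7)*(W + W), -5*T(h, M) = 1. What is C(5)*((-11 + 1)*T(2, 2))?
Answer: -40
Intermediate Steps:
T(h, M) = -1/5 (T(h, M) = -1/5*1 = -1/5)
C(W) = 2*W*(-7 + W) (C(W) = (-7 + W)*(2*W) = 2*W*(-7 + W))
C(5)*((-11 + 1)*T(2, 2)) = (2*5*(-7 + 5))*((-11 + 1)*(-1/5)) = (2*5*(-2))*(-10*(-1/5)) = -20*2 = -40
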